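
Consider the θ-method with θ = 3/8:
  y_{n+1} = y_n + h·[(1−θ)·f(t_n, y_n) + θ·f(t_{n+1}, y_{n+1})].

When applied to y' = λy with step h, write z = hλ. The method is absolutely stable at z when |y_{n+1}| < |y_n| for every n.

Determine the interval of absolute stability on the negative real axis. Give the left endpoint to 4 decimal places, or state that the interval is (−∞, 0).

z∈(-8.0000,0).

Test eqn y'=λy, z=hλ:
  y_{n+1} = y_n + z·[5/8·y_n + 3/8·y_{n+1}] ⇒ (1 − 3/8z)y_{n+1} = (1 + 5/8z)y_n
  ⇒ R(z) = (1 + 5/8z)/(1 − 3/8z).

Find x<0 with |R(x)|<1.
x=-0.86: |R|=0.3497
R=−1: 1+5/8x = −1+3/8x ⇒ -1/4x=2 ⇒ x=2/(-1/4)=-8.0000
Confirm numerically:
  x=-6.975: |R|=0.92913 <1
  x=-5.763: |R|=0.82309 <1
  x=-5.269: |R|=0.77057 <1
  x=-3.578: |R|=0.52792 <1
  x=-8.552: |R|=1.03280 >1
  x=-8.238: |R|=1.01455 >1
  x=-8.215: |R|=1.01317 >1
Stable set (-8.0000, 0).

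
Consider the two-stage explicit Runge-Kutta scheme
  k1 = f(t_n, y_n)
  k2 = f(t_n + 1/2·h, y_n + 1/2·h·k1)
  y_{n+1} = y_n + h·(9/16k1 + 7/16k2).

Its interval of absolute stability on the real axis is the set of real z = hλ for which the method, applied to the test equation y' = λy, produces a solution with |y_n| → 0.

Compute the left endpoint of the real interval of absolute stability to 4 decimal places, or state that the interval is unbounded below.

z* = -4.5714.

Test eqn y'=λy, z=hλ:
  k1=λy_n ⇒ h·k1=z·y_n;  k2=λ(1+1/2z)y_n ⇒ h·k2=z(1+1/2z)y_n
  y_{n+1}/y_n = 1 + 9/16z + 7/16z(1+1/2z) = 1 + z + 7/32z²
  Hence R(z) = 1 + z + 7/32z².

Find x<0 with |R(x)|<1.
x=-1.04: |R|=0.1966
R=1: x+7/32x²=0 ⇒ x=−32/7=-4.5714; min R=1−1/(4·7/32)=-0.1429>−1
Confirm numerically:
  x=-4.440: |R|=0.87235 <1
  x=-4.029: |R|=0.52193 <1
  x=-3.747: |R|=0.32425 <1
  x=-2.047: |R|=0.13039 <1
  x=-4.800: |R|=1.24000 >1
  x=-4.743: |R|=1.17801 >1
Interval (-4.5714, 0).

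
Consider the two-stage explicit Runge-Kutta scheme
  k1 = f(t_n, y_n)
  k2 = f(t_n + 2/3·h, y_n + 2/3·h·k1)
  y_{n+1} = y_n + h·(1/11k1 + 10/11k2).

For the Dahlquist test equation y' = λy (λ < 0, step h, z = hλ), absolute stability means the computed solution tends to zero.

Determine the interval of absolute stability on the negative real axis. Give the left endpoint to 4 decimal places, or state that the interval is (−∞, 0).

(-1.6500, 0).

Test eqn y'=λy, z=hλ:
  k1=λy_n ⇒ h·k1=z·y_n;  k2=λ(1+2/3z)y_n ⇒ h·k2=z(1+2/3z)y_n
  y_{n+1}/y_n = 1 + 1/11z + 10/11z(1+2/3z) = 1 + z + 20/33z²
  Hence R(z) = 1 + z + 20/33z².

Boundary: |R(x)|=1, x<0.
x=-0.69: |R|=0.5985
R=1: x+20/33x²=0 ⇒ x=−33/20=-1.6500; min R=1−1/(4·20/33)=0.5875>−1
Confirm numerically:
  x=-1.459: |R|=0.83111 <1
  x=-0.774: |R|=0.58908 <1
  x=-0.661: |R|=0.60380 <1
  x=-2.083: |R|=1.54663 >1
  x=-1.752: |R|=1.10831 >1
So |R|<1 on (-1.6500, 0).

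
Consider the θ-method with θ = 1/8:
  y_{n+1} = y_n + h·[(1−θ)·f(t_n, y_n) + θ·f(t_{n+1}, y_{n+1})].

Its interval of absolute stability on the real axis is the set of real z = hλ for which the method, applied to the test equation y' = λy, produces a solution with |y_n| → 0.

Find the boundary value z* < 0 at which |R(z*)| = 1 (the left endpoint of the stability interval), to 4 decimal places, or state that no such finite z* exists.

left endpoint -2.6667.

On y'=λy, z=hλ:
  y_{n+1} = y_n + z·[7/8·y_n + 1/8·y_{n+1}] ⇒ (1 − 1/8z)y_{n+1} = (1 + 7/8z)y_n
  Hence R(z) = (1 + 7/8z)/(1 − 1/8z).

Need |R(x)|<1, x<0.
x=-0.33: |R|=0.6831
R=−1: 1+7/8x = −1+1/8x ⇒ -3/4x=2 ⇒ x=2/(-3/4)=-2.6667
Confirm numerically:
  x=-1.966: |R|=0.57817 <1
  x=-1.768: |R|=0.44799 <1
  x=-1.335: |R|=0.14408 <1
  x=-1.145: |R|=0.00164 <1
  x=-3.156: |R|=1.26318 >1
  x=-3.083: |R|=1.22539 >1
  x=-2.688: |R|=1.01198 >1
Stable set (-2.6667, 0).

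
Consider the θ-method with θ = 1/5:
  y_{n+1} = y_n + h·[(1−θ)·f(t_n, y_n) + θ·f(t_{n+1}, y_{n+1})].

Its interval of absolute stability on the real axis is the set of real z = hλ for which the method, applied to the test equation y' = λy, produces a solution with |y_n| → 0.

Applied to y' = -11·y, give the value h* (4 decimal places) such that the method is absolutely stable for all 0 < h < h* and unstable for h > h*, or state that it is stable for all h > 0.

(-3.3333,0); λ=-11 ⇒ h* = (10/3)/11 = 0.3030.

Test eqn y'=λy, z=hλ:
  y_{n+1} = y_n + z·[4/5·y_n + 1/5·y_{n+1}] ⇒ (1 − 1/5z)y_{n+1} = (1 + 4/5z)y_n
  ⇒ R(z) = (1 + 4/5z)/(1 − 1/5z).

Boundary: |R(x)|=1, x<0.
x=-0.75: |R|=0.3478
R=−1: 1+4/5x = −1+1/5x ⇒ -3/5x=2 ⇒ x=2/(-3/5)=-3.3333
Confirm numerically:
  x=-3.079: |R|=0.90556 <1
  x=-1.997: |R|=0.42704 <1
  x=-1.498: |R|=0.15266 <1
  x=-1.346: |R|=0.06051 <1
  x=-3.746: |R|=1.14155 >1
  x=-3.723: |R|=1.13401 >1
  x=-3.608: |R|=1.09572 >1
So |R|<1 on (-3.3333, 0).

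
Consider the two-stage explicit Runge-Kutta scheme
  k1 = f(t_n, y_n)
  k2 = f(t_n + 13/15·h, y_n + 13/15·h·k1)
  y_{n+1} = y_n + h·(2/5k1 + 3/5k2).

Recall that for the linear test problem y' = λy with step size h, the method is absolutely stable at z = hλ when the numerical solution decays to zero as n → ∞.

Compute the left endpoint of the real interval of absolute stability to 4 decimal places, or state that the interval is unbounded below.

With y'=λy (z=hλ):
  k1=λy_n ⇒ h·k1=z·y_n;  k2=λ(1+13/15z)y_n ⇒ h·k2=z(1+13/15z)y_n
  y_{n+1}/y_n = 1 + 2/5z + 3/5z(1+13/15z) = 1 + z + 13/25z²
  Hence R(z) = 1 + z + 13/25z².

Find x<0 with |R(x)|<1.
x=-0.55: |R|=0.6073
R=1: x+13/25x²=0 ⇒ x=−25/13=-1.9231; min R=1−1/(4·13/25)=0.5192>−1
Confirm numerically:
  x=-1.521: |R|=0.68199 <1
  x=-1.246: |R|=0.56131 <1
  x=-0.920: |R|=0.52013 <1
  x=-0.916: |R|=0.52031 <1
  x=-2.173: |R|=1.28240 >1
  x=-2.018: |R|=1.09961 >1
So |R|<1 on (-1.9231, 0).

z* = -1.9231.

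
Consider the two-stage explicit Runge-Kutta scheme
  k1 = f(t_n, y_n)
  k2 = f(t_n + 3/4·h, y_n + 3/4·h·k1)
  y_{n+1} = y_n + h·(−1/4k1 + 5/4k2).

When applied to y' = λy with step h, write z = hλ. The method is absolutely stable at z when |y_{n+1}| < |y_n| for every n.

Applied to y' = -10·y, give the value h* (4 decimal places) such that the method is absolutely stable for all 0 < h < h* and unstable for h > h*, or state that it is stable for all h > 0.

(-1.0667,0); λ=-10 ⇒ h* = (16/15)/10 = 0.1067.

With y'=λy (z=hλ):
  k1=λy_n ⇒ h·k1=z·y_n;  k2=λ(1+3/4z)y_n ⇒ h·k2=z(1+3/4z)y_n
  y_{n+1}/y_n = 1 − 1/4z + 5/4z(1+3/4z) = 1 + z + 15/16z²
  so R(z) = 1 + z + 15/16z².

Need |R(x)|<1, x<0.
x=-0.94: |R|=0.8884
R=1: x+15/16x²=0 ⇒ x=−16/15=-1.0667; min R=1−1/(4·15/16)=0.7333>−1
Confirm numerically:
  x=-0.831: |R|=0.81640 <1
  x=-0.800: |R|=0.80000 <1
  x=-0.488: |R|=0.73526 <1
  x=-1.663: |R|=1.92972 >1
  x=-1.343: |R|=1.34792 >1
Interval (-1.0667, 0).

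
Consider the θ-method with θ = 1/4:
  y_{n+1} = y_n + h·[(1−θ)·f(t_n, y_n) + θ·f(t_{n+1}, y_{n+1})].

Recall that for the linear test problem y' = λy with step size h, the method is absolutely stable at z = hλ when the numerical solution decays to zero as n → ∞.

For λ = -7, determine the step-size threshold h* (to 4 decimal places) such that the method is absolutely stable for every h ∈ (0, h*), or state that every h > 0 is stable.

(-4.0000,0); λ=-7 ⇒ h* = (4)/7 = 0.5714.

On y'=λy, z=hλ:
  y_{n+1} = y_n + z·[3/4·y_n + 1/4·y_{n+1}] ⇒ (1 − 1/4z)y_{n+1} = (1 + 3/4z)y_n
  so R(z) = (1 + 3/4z)/(1 − 1/4z).

Solve |R(x)|<1 on ℝ⁻.
x=-1.17: |R|=0.0948
R=−1: 1+3/4x = −1+1/4x ⇒ -1/2x=2 ⇒ x=2/(-1/2)=-4.0000
Confirm numerically:
  x=-2.648: |R|=0.59326 <1
  x=-2.522: |R|=0.54676 <1
  x=-1.626: |R|=0.15606 <1
  x=-1.610: |R|=0.14795 <1
  x=-4.558: |R|=1.13040 >1
  x=-4.156: |R|=1.03825 >1
So |R|<1 on (-4.0000, 0).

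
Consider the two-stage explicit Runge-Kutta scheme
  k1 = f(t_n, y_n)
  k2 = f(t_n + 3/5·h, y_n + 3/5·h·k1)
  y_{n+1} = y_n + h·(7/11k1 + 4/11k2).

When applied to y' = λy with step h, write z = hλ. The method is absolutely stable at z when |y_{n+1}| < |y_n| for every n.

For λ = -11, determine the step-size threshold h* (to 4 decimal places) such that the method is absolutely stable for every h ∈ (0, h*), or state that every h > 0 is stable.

(-4.5833,0); λ=-11 ⇒ h* = (55/12)/11 = 0.4167.

Set f=λy, z=hλ:
  k1=λy_n ⇒ h·k1=z·y_n;  k2=λ(1+3/5z)y_n ⇒ h·k2=z(1+3/5z)y_n
  y_{n+1}/y_n = 1 + 7/11z + 4/11z(1+3/5z) = 1 + z + 12/55z²
  R(z) = 1 + z + 12/55z².

Boundary: |R(x)|=1, x<0.
x=-1.24: |R|=0.0955
R=1: x+12/55x²=0 ⇒ x=−55/12=-4.5833; min R=1−1/(4·12/55)=-0.1458>−1
Confirm numerically:
  x=-4.162: |R|=0.61740 <1
  x=-2.893: |R|=0.06694 <1
  x=-2.614: |R|=0.12316 <1
  x=-5.090: |R|=1.56268 >1
  x=-4.849: |R|=1.28107 >1
So |R|<1 on (-4.5833, 0).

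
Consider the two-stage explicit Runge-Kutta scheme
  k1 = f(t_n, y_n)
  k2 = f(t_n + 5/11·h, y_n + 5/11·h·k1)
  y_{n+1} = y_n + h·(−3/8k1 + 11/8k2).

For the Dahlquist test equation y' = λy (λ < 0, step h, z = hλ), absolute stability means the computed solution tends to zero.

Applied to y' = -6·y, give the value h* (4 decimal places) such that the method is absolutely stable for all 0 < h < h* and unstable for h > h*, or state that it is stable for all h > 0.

On y'=λy, z=hλ:
  k1=λy_n ⇒ h·k1=z·y_n;  k2=λ(1+5/11z)y_n ⇒ h·k2=z(1+5/11z)y_n
  y_{n+1}/y_n = 1 − 3/8z + 11/8z(1+5/11z) = 1 + z + 5/8z²
  Hence R(z) = 1 + z + 5/8z².

Need |R(x)|<1, x<0.
x=-0.8: |R|=0.6000
R=1: x+5/8x²=0 ⇒ x=−8/5=-1.6000; min R=1−1/(4·5/8)=0.6000>−1
Confirm numerically:
  x=-1.488: |R|=0.89584 <1
  x=-0.940: |R|=0.61225 <1
  x=-0.718: |R|=0.60420 <1
  x=-0.710: |R|=0.60506 <1
  x=-1.970: |R|=1.45556 >1
  x=-1.917: |R|=1.37981 >1
  x=-1.859: |R|=1.30093 >1
So |R|<1 on (-1.6000, 0).

(-1.6000,0); λ=-6 ⇒ h* = (8/5)/6 = 0.2667.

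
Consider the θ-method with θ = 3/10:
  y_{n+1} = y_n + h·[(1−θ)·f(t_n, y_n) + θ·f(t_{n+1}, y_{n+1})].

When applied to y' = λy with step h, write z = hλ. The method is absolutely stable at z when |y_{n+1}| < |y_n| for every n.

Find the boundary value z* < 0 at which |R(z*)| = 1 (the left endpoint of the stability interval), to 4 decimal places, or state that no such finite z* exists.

left endpoint -5.0000.

With y'=λy (z=hλ):
  y_{n+1} = y_n + z·[7/10·y_n + 3/10·y_{n+1}] ⇒ (1 − 3/10z)y_{n+1} = (1 + 7/10z)y_n
  ⇒ R(z) = (1 + 7/10z)/(1 − 3/10z).

Solve |R(x)|<1 on ℝ⁻.
x=-1.14: |R|=0.1505
R=−1: 1+7/10x = −1+3/10x ⇒ -2/5x=2 ⇒ x=2/(-2/5)=-5.0000
Confirm numerically:
  x=-3.925: |R|=0.80253 <1
  x=-3.600: |R|=0.73077 <1
  x=-3.273: |R|=0.65145 <1
  x=-5.453: |R|=1.06874 >1
  x=-5.265: |R|=1.04109 >1
Stable set (-5.0000, 0).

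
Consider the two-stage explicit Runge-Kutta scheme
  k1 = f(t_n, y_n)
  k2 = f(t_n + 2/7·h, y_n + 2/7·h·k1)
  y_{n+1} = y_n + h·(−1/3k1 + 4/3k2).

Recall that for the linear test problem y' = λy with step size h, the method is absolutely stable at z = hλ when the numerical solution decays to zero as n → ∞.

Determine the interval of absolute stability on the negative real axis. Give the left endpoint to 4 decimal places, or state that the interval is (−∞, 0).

z∈(-2.6250,0).

Set f=λy, z=hλ:
  k1=λy_n ⇒ h·k1=z·y_n;  k2=λ(1+2/7z)y_n ⇒ h·k2=z(1+2/7z)y_n
  y_{n+1}/y_n = 1 − 1/3z + 4/3z(1+2/7z) = 1 + z + 8/21z²
  so R(z) = 1 + z + 8/21z².

Find x<0 with |R(x)|<1.
x=-1.65: |R|=0.3871
R=1: x+8/21x²=0 ⇒ x=−21/8=-2.6250; min R=1−1/(4·8/21)=0.3438>−1
Confirm numerically:
  x=-2.261: |R|=0.68647 <1
  x=-2.215: |R|=0.65404 <1
  x=-1.591: |R|=0.37330 <1
  x=-3.116: |R|=1.58284 >1
  x=-2.879: |R|=1.27858 >1
Stable set (-2.6250, 0).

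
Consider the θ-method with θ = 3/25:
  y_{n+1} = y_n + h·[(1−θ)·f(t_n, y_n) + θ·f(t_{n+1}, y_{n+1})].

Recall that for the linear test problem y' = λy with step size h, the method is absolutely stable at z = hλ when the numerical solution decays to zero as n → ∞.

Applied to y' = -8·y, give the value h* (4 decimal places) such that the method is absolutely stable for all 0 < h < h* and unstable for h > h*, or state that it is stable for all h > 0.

With y'=λy (z=hλ):
  y_{n+1} = y_n + z·[22/25·y_n + 3/25·y_{n+1}] ⇒ (1 − 3/25z)y_{n+1} = (1 + 22/25z)y_n
  R(z) = (1 + 22/25z)/(1 − 3/25z).

Solve |R(x)|<1 on ℝ⁻.
x=-0.62: |R|=0.4229
R=−1: 1+22/25x = −1+3/25x ⇒ -19/25x=2 ⇒ x=2/(-19/25)=-2.6316
Confirm numerically:
  x=-2.302: |R|=0.80374 <1
  x=-2.020: |R|=0.62589 <1
  x=-2.017: |R|=0.62394 <1
  x=-1.694: |R|=0.40782 <1
  x=-3.135: |R|=1.27801 >1
  x=-3.103: |R|=1.26107 >1
  x=-2.780: |R|=1.08458 >1
Interval (-2.6316, 0).

(-2.6316,0); λ=-8 ⇒ h* = (50/19)/8 = 0.3289.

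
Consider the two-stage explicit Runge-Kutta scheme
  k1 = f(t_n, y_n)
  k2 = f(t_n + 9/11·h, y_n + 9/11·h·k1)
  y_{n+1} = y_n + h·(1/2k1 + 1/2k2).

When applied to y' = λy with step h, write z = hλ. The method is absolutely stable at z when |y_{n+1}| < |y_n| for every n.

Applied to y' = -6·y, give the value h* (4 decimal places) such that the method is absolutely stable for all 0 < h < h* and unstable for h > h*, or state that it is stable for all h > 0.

(-2.4444,0); λ=-6 ⇒ h* = (22/9)/6 = 0.4074.

With y'=λy (z=hλ):
  k1=λy_n ⇒ h·k1=z·y_n;  k2=λ(1+9/11z)y_n ⇒ h·k2=z(1+9/11z)y_n
  y_{n+1}/y_n = 1 + 1/2z + 1/2z(1+9/11z) = 1 + z + 9/22z²
  so R(z) = 1 + z + 9/22z².

Boundary: |R(x)|=1, x<0.
x=-1.39: |R|=0.4004
R=1: x+9/22x²=0 ⇒ x=−22/9=-2.4444; min R=1−1/(4·9/22)=0.3889>−1
Confirm numerically:
  x=-2.358: |R|=0.91661 <1
  x=-1.506: |R|=0.42183 <1
  x=-1.420: |R|=0.40489 <1
  x=-1.140: |R|=0.39165 <1
  x=-2.993: |R|=1.67166 >1
  x=-2.659: |R|=1.23339 >1
  x=-2.524: |R|=1.08214 >1
Interval (-2.4444, 0).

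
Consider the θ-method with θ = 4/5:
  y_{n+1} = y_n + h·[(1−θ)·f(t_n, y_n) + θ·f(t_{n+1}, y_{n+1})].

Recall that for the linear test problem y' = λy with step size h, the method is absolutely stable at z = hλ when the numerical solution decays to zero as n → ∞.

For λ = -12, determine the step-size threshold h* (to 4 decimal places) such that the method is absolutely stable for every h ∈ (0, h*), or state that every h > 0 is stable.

With y'=λy (z=hλ):
  y_{n+1} = y_n + z·[1/5·y_n + 4/5·y_{n+1}] ⇒ (1 − 4/5z)y_{n+1} = (1 + 1/5z)y_n
  so R(z) = (1 + 1/5z)/(1 − 4/5z).

Boundary: |R(x)|=1, x<0.
x=-1.02: |R|=0.4383
x=-2: |R|=0.2308
x=-10: |R|=0.1111
x=-100: |R|=0.2346
θ=4/5≥1/2 ⇒ |1+1/5x|<|1−4/5x| ∀x<0 ⇒ unbounded interval.

unbounded; (−∞, 0). Any h>0 works for λ=-12.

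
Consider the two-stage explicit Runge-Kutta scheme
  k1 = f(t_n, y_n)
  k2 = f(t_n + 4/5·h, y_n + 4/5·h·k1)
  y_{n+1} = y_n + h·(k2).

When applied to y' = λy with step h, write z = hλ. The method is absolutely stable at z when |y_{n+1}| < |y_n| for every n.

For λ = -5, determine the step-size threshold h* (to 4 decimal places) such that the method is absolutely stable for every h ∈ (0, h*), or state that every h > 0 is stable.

On y'=λy, z=hλ:
  k1=λy_n ⇒ h·k1=z·y_n;  k2=λ(1+4/5z)y_n ⇒ h·k2=z(1+4/5z)y_n
  y_{n+1}/y_n = 1 + z(1+4/5z) = 1 + z + 4/5z²
  Hence R(z) = 1 + z + 4/5z².

Need |R(x)|<1, x<0.
x=-0.49: |R|=0.7021
R=1: x+4/5x²=0 ⇒ x=−5/4=-1.2500; min R=1−1/(4·4/5)=0.6875>−1
Confirm numerically:
  x=-1.010: |R|=0.80608 <1
  x=-0.822: |R|=0.71855 <1
  x=-0.773: |R|=0.70502 <1
  x=-1.765: |R|=1.72718 >1
  x=-1.602: |R|=1.45112 >1
Stable set (-1.2500, 0).

(-1.2500,0); λ=-5 ⇒ h* = (5/4)/5 = 0.2500.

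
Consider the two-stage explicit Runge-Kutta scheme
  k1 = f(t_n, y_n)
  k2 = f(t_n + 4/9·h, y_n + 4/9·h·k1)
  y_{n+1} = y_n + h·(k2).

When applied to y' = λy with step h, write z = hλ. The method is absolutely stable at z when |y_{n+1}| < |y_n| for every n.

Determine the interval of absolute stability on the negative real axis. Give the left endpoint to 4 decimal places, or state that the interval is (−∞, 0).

Set f=λy, z=hλ:
  k1=λy_n ⇒ h·k1=z·y_n;  k2=λ(1+4/9z)y_n ⇒ h·k2=z(1+4/9z)y_n
  y_{n+1}/y_n = 1 + z(1+4/9z) = 1 + z + 4/9z²
  Hence R(z) = 1 + z + 4/9z².

Boundary: |R(x)|=1, x<0.
x=-1.47: |R|=0.4904
R=1: x+4/9x²=0 ⇒ x=−9/4=-2.2500; min R=1−1/(4·4/9)=0.4375>−1
Confirm numerically:
  x=-1.981: |R|=0.76316 <1
  x=-1.780: |R|=0.62818 <1
  x=-1.107: |R|=0.43764 <1
  x=-0.944: |R|=0.45206 <1
  x=-2.820: |R|=1.71440 >1
  x=-2.506: |R|=1.28513 >1
  x=-2.456: |R|=1.22486 >1
Interval (-2.2500, 0).

z∈(-2.2500,0).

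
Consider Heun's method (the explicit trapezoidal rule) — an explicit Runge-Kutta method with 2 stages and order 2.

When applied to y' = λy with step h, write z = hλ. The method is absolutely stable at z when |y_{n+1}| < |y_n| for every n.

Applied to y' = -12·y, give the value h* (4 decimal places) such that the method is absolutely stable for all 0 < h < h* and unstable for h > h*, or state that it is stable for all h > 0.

(-2.0000,0); λ=-12 ⇒ h* = 0.1667.

On y'=λy, z=hλ:
  order 2, 2-stage ⇒ R(z)=1+z+z^2/2
  (e.g. R(-0.89)=0.50605, |R|=0.50605)

Boundary: |R(x)|=1, x<0.
x=-0.89: |R|=0.5061
|R(-1.48)|=0.6152 |R(-1.38)|=0.5722 |R(-0.97)|=0.5005
Bisect:
  x_lo=-2.7180 |R|=1.9757  x_hi=-0.1116 |R|=0.8946
  mid=-1.41479 |R|=0.58603 →hi
  mid=-2.06638 |R|=1.06859 →lo
  mid=-1.74059 |R|=0.77423 →hi
  mid=-1.90349 |R|=0.90814 →hi
  mid=-1.98493 |R|=0.98505 →hi
  mid=-2.02566 |R|=1.02599 →lo
  mid=-2.00530 |R|=1.00531 →lo
  ...
  [-2.00005,-1.99989] ⇒ x*=-2.0000
Interval (-2.0000, 0).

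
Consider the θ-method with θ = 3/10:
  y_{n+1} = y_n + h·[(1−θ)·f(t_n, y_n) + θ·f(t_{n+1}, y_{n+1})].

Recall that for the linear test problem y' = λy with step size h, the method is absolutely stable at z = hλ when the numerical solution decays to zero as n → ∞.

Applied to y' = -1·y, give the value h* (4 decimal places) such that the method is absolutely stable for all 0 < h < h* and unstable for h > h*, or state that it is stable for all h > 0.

With y'=λy (z=hλ):
  y_{n+1} = y_n + z·[7/10·y_n + 3/10·y_{n+1}] ⇒ (1 − 3/10z)y_{n+1} = (1 + 7/10z)y_n
  Hence R(z) = (1 + 7/10z)/(1 − 3/10z).

Boundary: |R(x)|=1, x<0.
x=-0.69: |R|=0.4283
R=−1: 1+7/10x = −1+3/10x ⇒ -2/5x=2 ⇒ x=2/(-2/5)=-5.0000
Confirm numerically:
  x=-4.935: |R|=0.98952 <1
  x=-4.699: |R|=0.95004 <1
  x=-4.633: |R|=0.93857 <1
  x=-3.999: |R|=0.81798 <1
  x=-5.437: |R|=1.06644 >1
  x=-5.360: |R|=1.05521 >1
Stable set (-5.0000, 0).

(-5.0000,0); λ=-1 ⇒ h* = (5)/1 = 5.0000.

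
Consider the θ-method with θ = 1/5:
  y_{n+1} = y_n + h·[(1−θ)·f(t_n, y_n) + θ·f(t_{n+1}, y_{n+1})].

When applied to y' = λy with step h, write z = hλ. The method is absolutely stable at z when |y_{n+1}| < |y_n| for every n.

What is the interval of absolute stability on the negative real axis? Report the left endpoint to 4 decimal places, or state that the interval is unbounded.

Test eqn y'=λy, z=hλ:
  y_{n+1} = y_n + z·[4/5·y_n + 1/5·y_{n+1}] ⇒ (1 − 1/5z)y_{n+1} = (1 + 4/5z)y_n
  Hence R(z) = (1 + 4/5z)/(1 − 1/5z).

Boundary: |R(x)|=1, x<0.
x=-1.72: |R|=0.2798
R=−1: 1+4/5x = −1+1/5x ⇒ -3/5x=2 ⇒ x=2/(-3/5)=-3.3333
Confirm numerically:
  x=-2.856: |R|=0.81772 <1
  x=-2.135: |R|=0.49615 <1
  x=-1.594: |R|=0.20867 <1
  x=-3.742: |R|=1.14024 >1
  x=-3.732: |R|=1.13697 >1
Stable set (-3.3333, 0).

(-3.3333, 0).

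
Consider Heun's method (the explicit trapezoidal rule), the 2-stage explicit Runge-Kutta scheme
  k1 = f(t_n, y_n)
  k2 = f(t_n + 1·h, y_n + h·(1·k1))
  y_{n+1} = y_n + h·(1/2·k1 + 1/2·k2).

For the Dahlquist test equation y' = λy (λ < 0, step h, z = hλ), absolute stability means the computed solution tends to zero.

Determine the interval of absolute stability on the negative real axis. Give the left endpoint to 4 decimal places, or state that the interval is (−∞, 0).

Set f=λy, z=hλ:
  order 2, 2-stage ⇒ R(z)=1+z+z^2/2
  (e.g. R(-0.41)=0.67405, |R|=0.67405)

Boundary: |R(x)|=1, x<0.
x=-0.41: |R|=0.6741
|R(-1.86)|=0.8698 |R(-1.04)|=0.5008 |R(-0.84)|=0.5128
Bisect:
  x_lo=-2.4899 |R|=1.6099  x_hi=-0.3606 |R|=0.7044
  mid=-1.42521 |R|=0.59040 →hi
  mid=-1.95754 |R|=0.95844 →hi
  mid=-2.22370 |R|=1.24873 →lo
  mid=-2.09062 |R|=1.09473 →lo
  mid=-2.02408 |R|=1.02437 →lo
  mid=-1.99081 |R|=0.99085 →hi
  mid=-2.00745 |R|=1.00747 →lo
  mid=-1.99913 |R|=0.99913 →hi
  mid=-2.00329 |R|=1.00329 →lo
  ...
  [-2.00004,-1.99991] ⇒ x*=-2.0000
Stable set (-2.0000, 0).

(-2.0000, 0).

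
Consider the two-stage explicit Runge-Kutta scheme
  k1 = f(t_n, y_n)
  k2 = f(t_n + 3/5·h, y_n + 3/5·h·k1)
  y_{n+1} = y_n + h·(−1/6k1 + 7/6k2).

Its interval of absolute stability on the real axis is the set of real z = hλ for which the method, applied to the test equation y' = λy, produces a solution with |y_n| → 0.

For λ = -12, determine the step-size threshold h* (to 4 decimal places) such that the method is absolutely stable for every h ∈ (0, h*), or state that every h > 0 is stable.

(-1.4286,0); λ=-12 ⇒ h* = (10/7)/12 = 0.1190.

Set f=λy, z=hλ:
  k1=λy_n ⇒ h·k1=z·y_n;  k2=λ(1+3/5z)y_n ⇒ h·k2=z(1+3/5z)y_n
  y_{n+1}/y_n = 1 − 1/6z + 7/6z(1+3/5z) = 1 + z + 7/10z²
  Hence R(z) = 1 + z + 7/10z².

Find x<0 with |R(x)|<1.
x=-0.99: |R|=0.6961
R=1: x+7/10x²=0 ⇒ x=−10/7=-1.4286; min R=1−1/(4·7/10)=0.6429>−1
Confirm numerically:
  x=-1.172: |R|=0.78951 <1
  x=-1.012: |R|=0.70490 <1
  x=-0.901: |R|=0.66726 <1
  x=-1.998: |R|=1.79640 >1
  x=-1.949: |R|=1.71002 >1
  x=-1.897: |R|=1.62203 >1
Interval (-1.4286, 0).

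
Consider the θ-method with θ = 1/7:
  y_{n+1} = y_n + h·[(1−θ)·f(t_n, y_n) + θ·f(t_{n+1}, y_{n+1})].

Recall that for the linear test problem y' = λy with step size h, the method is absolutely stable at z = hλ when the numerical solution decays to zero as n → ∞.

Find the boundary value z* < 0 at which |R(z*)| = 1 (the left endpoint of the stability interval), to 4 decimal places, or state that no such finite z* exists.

Set f=λy, z=hλ:
  y_{n+1} = y_n + z·[6/7·y_n + 1/7·y_{n+1}] ⇒ (1 − 1/7z)y_{n+1} = (1 + 6/7z)y_n
  R(z) = (1 + 6/7z)/(1 − 1/7z).

Need |R(x)|<1, x<0.
x=-0.54: |R|=0.4987
R=−1: 1+6/7x = −1+1/7x ⇒ -5/7x=2 ⇒ x=2/(-5/7)=-2.8000
Confirm numerically:
  x=-2.736: |R|=0.96713 <1
  x=-2.517: |R|=0.85132 <1
  x=-1.517: |R|=0.24680 <1
  x=-3.374: |R|=1.27665 >1
  x=-3.341: |R|=1.26158 >1
Interval (-2.8000, 0).

left endpoint -2.8000.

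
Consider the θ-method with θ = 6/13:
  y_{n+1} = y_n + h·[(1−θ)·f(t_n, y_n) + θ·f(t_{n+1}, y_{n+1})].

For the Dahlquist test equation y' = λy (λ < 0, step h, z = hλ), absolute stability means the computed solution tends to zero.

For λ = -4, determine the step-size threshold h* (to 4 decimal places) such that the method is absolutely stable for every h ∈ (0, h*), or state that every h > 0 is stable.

(-26.0000,0); λ=-4 ⇒ h* = (26)/4 = 6.5000.

Set f=λy, z=hλ:
  y_{n+1} = y_n + z·[7/13·y_n + 6/13·y_{n+1}] ⇒ (1 − 6/13z)y_{n+1} = (1 + 7/13z)y_n
  Hence R(z) = (1 + 7/13z)/(1 − 6/13z).

Find x<0 with |R(x)|<1.
x=-1.51: |R|=0.1102
R=−1: 1+7/13x = −1+6/13x ⇒ -1/13x=2 ⇒ x=2/(-1/13)=-26.0000
Confirm numerically:
  x=-24.681: |R|=0.99181 <1
  x=-19.427: |R|=0.94927 <1
  x=-15.579: |R|=0.90213 <1
  x=-26.548: |R|=1.00318 >1
  x=-26.462: |R|=1.00269 >1
  x=-26.397: |R|=1.00232 >1
Interval (-26.0000, 0).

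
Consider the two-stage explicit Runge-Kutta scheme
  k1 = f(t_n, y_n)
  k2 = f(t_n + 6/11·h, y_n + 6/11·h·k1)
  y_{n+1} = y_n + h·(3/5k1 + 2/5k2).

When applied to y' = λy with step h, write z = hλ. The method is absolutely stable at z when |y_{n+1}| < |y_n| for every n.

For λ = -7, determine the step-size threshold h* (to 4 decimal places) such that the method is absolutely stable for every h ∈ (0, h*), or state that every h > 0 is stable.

With y'=λy (z=hλ):
  k1=λy_n ⇒ h·k1=z·y_n;  k2=λ(1+6/11z)y_n ⇒ h·k2=z(1+6/11z)y_n
  y_{n+1}/y_n = 1 + 3/5z + 2/5z(1+6/11z) = 1 + z + 12/55z²
  Hence R(z) = 1 + z + 12/55z².

Need |R(x)|<1, x<0.
x=-0.86: |R|=0.3014
R=1: x+12/55x²=0 ⇒ x=−55/12=-4.5833; min R=1−1/(4·12/55)=-0.1458>−1
Confirm numerically:
  x=-4.041: |R|=0.52184 <1
  x=-3.483: |R|=0.16383 <1
  x=-3.001: |R|=0.03605 <1
  x=-5.154: |R|=1.64172 >1
  x=-4.718: |R|=1.13862 >1
  x=-4.708: |R|=1.12806 >1
So |R|<1 on (-4.5833, 0).

(-4.5833,0); λ=-7 ⇒ h* = (55/12)/7 = 0.6548.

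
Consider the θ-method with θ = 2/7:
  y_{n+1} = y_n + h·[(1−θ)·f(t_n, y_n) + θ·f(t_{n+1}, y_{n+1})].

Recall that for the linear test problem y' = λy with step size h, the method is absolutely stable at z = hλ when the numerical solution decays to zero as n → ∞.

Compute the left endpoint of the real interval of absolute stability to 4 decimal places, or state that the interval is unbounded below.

z* = -4.6667.

On y'=λy, z=hλ:
  y_{n+1} = y_n + z·[5/7·y_n + 2/7·y_{n+1}] ⇒ (1 − 2/7z)y_{n+1} = (1 + 5/7z)y_n
  Hence R(z) = (1 + 5/7z)/(1 − 2/7z).

Solve |R(x)|<1 on ℝ⁻.
x=-0.36: |R|=0.6736
R=−1: 1+5/7x = −1+2/7x ⇒ -3/7x=2 ⇒ x=2/(-3/7)=-4.6667
Confirm numerically:
  x=-4.186: |R|=0.90619 <1
  x=-3.821: |R|=0.82673 <1
  x=-3.343: |R|=0.70985 <1
  x=-5.251: |R|=1.10016 >1
  x=-4.838: |R|=1.03082 >1
  x=-4.824: |R|=1.02835 >1
Stable set (-4.6667, 0).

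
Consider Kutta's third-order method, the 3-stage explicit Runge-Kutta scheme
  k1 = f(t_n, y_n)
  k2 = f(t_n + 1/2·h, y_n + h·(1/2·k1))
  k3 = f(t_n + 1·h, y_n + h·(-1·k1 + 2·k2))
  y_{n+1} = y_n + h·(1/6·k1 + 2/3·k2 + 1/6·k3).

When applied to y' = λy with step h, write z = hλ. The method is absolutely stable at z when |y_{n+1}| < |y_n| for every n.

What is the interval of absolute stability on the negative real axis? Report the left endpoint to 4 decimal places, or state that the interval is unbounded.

(-2.5127, 0).

On y'=λy, z=hλ:
  order 3, 3-stage ⇒ R(z)=1+z+z^2/2+z^3/6
  (e.g. R(-1)=0.33333, |R|=0.33333)

Find x<0 with |R(x)|<1.
x=-1: |R|=0.3333
|R(-2.69)|=1.3161 |R(-1.29)|=0.1843 |R(-0.56)|=0.5675
Bisect:
  x_lo=-3.2067 |R|=2.5610  x_hi=-0.2766 |R|=0.7581
  mid=-1.74168 |R|=0.10551 →hi
  mid=-2.47420 |R|=0.93774 →hi
  mid=-2.84046 |R|=1.62594 →lo
  mid=-2.65733 |R|=1.25405 →lo
  mid=-2.56577 |R|=1.08933 →lo
  mid=-2.51999 |R|=1.01195 →lo
  mid=-2.49709 |R|=0.97445 →hi
  mid=-2.50854 |R|=0.99310 →hi
  mid=-2.51426 |R|=1.00250 →lo
  ...
  [-2.51283,-2.51265] ⇒ x*=-2.5127
So |R|<1 on (-2.5127, 0).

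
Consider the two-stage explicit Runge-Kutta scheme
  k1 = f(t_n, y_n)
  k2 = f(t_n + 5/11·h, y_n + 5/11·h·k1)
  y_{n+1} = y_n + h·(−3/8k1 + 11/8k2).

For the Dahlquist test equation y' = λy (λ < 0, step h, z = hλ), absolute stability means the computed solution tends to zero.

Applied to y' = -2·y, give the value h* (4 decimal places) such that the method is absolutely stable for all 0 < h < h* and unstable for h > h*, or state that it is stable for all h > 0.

On y'=λy, z=hλ:
  k1=λy_n ⇒ h·k1=z·y_n;  k2=λ(1+5/11z)y_n ⇒ h·k2=z(1+5/11z)y_n
  y_{n+1}/y_n = 1 − 3/8z + 11/8z(1+5/11z) = 1 + z + 5/8z²
  Hence R(z) = 1 + z + 5/8z².

Find x<0 with |R(x)|<1.
x=-1.09: |R|=0.6526
R=1: x+5/8x²=0 ⇒ x=−8/5=-1.6000; min R=1−1/(4·5/8)=0.6000>−1
Confirm numerically:
  x=-1.550: |R|=0.95156 <1
  x=-1.384: |R|=0.81316 <1
  x=-0.956: |R|=0.61521 <1
  x=-0.675: |R|=0.60977 <1
  x=-2.070: |R|=1.60806 >1
  x=-1.812: |R|=1.24009 >1
Interval (-1.6000, 0).

(-1.6000,0); λ=-2 ⇒ h* = (8/5)/2 = 0.8000.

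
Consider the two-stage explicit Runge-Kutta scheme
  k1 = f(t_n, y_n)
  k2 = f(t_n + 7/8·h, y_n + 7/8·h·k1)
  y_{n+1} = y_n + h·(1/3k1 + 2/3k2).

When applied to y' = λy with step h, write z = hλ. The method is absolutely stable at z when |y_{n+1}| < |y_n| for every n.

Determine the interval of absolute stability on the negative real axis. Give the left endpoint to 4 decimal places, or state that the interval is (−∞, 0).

(-1.7143, 0).

With y'=λy (z=hλ):
  k1=λy_n ⇒ h·k1=z·y_n;  k2=λ(1+7/8z)y_n ⇒ h·k2=z(1+7/8z)y_n
  y_{n+1}/y_n = 1 + 1/3z + 2/3z(1+7/8z) = 1 + z + 7/12z²
  so R(z) = 1 + z + 7/12z².

Find x<0 with |R(x)|<1.
x=-1.01: |R|=0.5851
R=1: x+7/12x²=0 ⇒ x=−12/7=-1.7143; min R=1−1/(4·7/12)=0.5714>−1
Confirm numerically:
  x=-1.123: |R|=0.61266 <1
  x=-0.894: |R|=0.57222 <1
  x=-0.745: |R|=0.57876 <1
  x=-1.884: |R|=1.18652 >1
  x=-1.852: |R|=1.14878 >1
  x=-1.774: |R|=1.06179 >1
Interval (-1.7143, 0).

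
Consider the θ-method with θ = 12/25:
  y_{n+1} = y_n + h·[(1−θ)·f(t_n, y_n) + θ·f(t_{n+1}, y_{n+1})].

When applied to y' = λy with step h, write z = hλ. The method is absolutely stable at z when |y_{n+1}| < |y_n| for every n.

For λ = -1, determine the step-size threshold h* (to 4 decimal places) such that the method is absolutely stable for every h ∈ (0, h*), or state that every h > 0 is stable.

(-50.0000,0); λ=-1 ⇒ h* = (50)/1 = 50.0000.

Test eqn y'=λy, z=hλ:
  y_{n+1} = y_n + z·[13/25·y_n + 12/25·y_{n+1}] ⇒ (1 − 12/25z)y_{n+1} = (1 + 13/25z)y_n
  so R(z) = (1 + 13/25z)/(1 − 12/25z).

Find x<0 with |R(x)|<1.
x=-1.37: |R|=0.1735
R=−1: 1+13/25x = −1+12/25x ⇒ -1/25x=2 ⇒ x=2/(-1/25)=-50.0000
Confirm numerically:
  x=-49.496: |R|=0.99919 <1
  x=-43.351: |R|=0.98780 <1
  x=-38.684: |R|=0.97687 <1
  x=-34.452: |R|=0.96454 <1
  x=-50.581: |R|=1.00092 >1
  x=-50.570: |R|=1.00090 >1
  x=-50.413: |R|=1.00066 >1
So |R|<1 on (-50.0000, 0).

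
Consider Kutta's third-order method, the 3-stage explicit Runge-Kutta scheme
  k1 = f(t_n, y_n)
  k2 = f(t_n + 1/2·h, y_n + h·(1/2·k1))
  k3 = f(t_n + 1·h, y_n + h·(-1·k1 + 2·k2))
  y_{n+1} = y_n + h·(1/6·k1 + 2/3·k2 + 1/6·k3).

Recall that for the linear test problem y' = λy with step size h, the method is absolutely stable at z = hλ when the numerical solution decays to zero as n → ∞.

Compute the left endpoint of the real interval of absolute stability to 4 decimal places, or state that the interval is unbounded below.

z* = -2.5127.

Set f=λy, z=hλ:
  order 3, 3-stage ⇒ R(z)=1+z+z^2/2+z^3/6
  (e.g. R(-0.71)=0.48240, |R|=0.48240)

Find x<0 with |R(x)|<1.
x=-0.71: |R|=0.4824
|R(-2.78)|=1.4966 |R(-1.96)|=0.2941 |R(-1.7)|=0.0738
Bisect:
  x_lo=-2.8739 |R|=1.7003  x_hi=-0.1286 |R|=0.8793
  mid=-1.50124 |R|=0.06173 →hi
  mid=-2.18756 |R|=0.53959 →hi
  mid=-2.53073 |R|=1.02981 →lo
  mid=-2.35915 |R|=0.76469 →hi
  mid=-2.44494 |R|=0.89194 →hi
  mid=-2.48783 |R|=0.95951 →hi
  mid=-2.50928 |R|=0.99431 →hi
  mid=-2.52000 |R|=1.01198 →lo
  mid=-2.51464 |R|=1.00312 →lo
  ...
  [-2.51280,-2.51263] ⇒ x*=-2.5127
So |R|<1 on (-2.5127, 0).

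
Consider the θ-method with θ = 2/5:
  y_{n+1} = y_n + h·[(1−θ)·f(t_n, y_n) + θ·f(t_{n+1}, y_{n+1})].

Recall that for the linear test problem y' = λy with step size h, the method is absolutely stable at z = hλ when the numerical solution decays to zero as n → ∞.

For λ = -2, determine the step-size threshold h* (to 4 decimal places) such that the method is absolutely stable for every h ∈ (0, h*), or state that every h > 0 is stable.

Set f=λy, z=hλ:
  y_{n+1} = y_n + z·[3/5·y_n + 2/5·y_{n+1}] ⇒ (1 − 2/5z)y_{n+1} = (1 + 3/5z)y_n
  Hence R(z) = (1 + 3/5z)/(1 − 2/5z).

Need |R(x)|<1, x<0.
x=-1.59: |R|=0.0281
R=−1: 1+3/5x = −1+2/5x ⇒ -1/5x=2 ⇒ x=2/(-1/5)=-10.0000
Confirm numerically:
  x=-8.612: |R|=0.93754 <1
  x=-8.478: |R|=0.93068 <1
  x=-5.735: |R|=0.74104 <1
  x=-4.536: |R|=0.61171 <1
  x=-10.500: |R|=1.01923 >1
  x=-10.448: |R|=1.01730 >1
  x=-10.444: |R|=1.01715 >1
Interval (-10.0000, 0).

(-10.0000,0); λ=-2 ⇒ h* = (10)/2 = 5.0000.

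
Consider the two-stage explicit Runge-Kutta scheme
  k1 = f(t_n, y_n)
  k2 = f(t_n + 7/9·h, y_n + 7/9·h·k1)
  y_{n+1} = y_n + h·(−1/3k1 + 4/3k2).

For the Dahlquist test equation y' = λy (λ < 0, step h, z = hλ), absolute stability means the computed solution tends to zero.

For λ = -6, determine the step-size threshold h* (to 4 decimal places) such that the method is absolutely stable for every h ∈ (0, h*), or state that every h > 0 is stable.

(-0.9643,0); λ=-6 ⇒ h* = (27/28)/6 = 0.1607.

With y'=λy (z=hλ):
  k1=λy_n ⇒ h·k1=z·y_n;  k2=λ(1+7/9z)y_n ⇒ h·k2=z(1+7/9z)y_n
  y_{n+1}/y_n = 1 − 1/3z + 4/3z(1+7/9z) = 1 + z + 28/27z²
  so R(z) = 1 + z + 28/27z².

Solve |R(x)|<1 on ℝ⁻.
x=-0.52: |R|=0.7604
R=1: x+28/27x²=0 ⇒ x=−27/28=-0.9643; min R=1−1/(4·28/27)=0.7589>−1
Confirm numerically:
  x=-0.882: |R|=0.92474 <1
  x=-0.816: |R|=0.87452 <1
  x=-0.705: |R|=0.81043 <1
  x=-0.431: |R|=0.76164 <1
  x=-1.332: |R|=1.50794 >1
  x=-1.269: |R|=1.40100 >1
  x=-0.990: |R|=1.02640 >1
So |R|<1 on (-0.9643, 0).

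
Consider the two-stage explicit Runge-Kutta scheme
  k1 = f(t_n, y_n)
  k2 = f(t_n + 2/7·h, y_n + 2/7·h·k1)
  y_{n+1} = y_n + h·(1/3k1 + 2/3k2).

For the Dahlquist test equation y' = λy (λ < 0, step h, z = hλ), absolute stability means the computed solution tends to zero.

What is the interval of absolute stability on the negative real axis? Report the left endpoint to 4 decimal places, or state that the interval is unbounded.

(-5.2500, 0).

Set f=λy, z=hλ:
  k1=λy_n ⇒ h·k1=z·y_n;  k2=λ(1+2/7z)y_n ⇒ h·k2=z(1+2/7z)y_n
  y_{n+1}/y_n = 1 + 1/3z + 2/3z(1+2/7z) = 1 + z + 4/21z²
  ⇒ R(z) = 1 + z + 4/21z².

Boundary: |R(x)|=1, x<0.
x=-1.66: |R|=0.1351
R=1: x+4/21x²=0 ⇒ x=−21/4=-5.2500; min R=1−1/(4·4/21)=-0.3125>−1
Confirm numerically:
  x=-3.894: |R|=0.00576 <1
  x=-2.469: |R|=0.30786 <1
  x=-2.437: |R|=0.30577 <1
  x=-5.477: |R|=1.23682 >1
  x=-5.379: |R|=1.13217 >1
  x=-5.337: |R|=1.08844 >1
Stable set (-5.2500, 0).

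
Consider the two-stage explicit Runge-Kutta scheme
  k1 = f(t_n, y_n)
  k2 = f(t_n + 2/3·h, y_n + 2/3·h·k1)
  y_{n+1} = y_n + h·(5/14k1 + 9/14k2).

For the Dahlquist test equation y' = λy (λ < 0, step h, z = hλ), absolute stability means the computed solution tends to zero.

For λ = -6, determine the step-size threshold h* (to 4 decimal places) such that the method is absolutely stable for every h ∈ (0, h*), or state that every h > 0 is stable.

With y'=λy (z=hλ):
  k1=λy_n ⇒ h·k1=z·y_n;  k2=λ(1+2/3z)y_n ⇒ h·k2=z(1+2/3z)y_n
  y_{n+1}/y_n = 1 + 5/14z + 9/14z(1+2/3z) = 1 + z + 3/7z²
  R(z) = 1 + z + 3/7z².

Need |R(x)|<1, x<0.
x=-1.53: |R|=0.4732
R=1: x+3/7x²=0 ⇒ x=−7/3=-2.3333; min R=1−1/(4·3/7)=0.4167>−1
Confirm numerically:
  x=-2.005: |R|=0.71787 <1
  x=-1.504: |R|=0.46544 <1
  x=-1.313: |R|=0.42584 <1
  x=-1.236: |R|=0.41873 <1
  x=-2.783: |R|=1.53632 >1
  x=-2.685: |R|=1.40467 >1
Stable set (-2.3333, 0).

(-2.3333,0); λ=-6 ⇒ h* = (7/3)/6 = 0.3889.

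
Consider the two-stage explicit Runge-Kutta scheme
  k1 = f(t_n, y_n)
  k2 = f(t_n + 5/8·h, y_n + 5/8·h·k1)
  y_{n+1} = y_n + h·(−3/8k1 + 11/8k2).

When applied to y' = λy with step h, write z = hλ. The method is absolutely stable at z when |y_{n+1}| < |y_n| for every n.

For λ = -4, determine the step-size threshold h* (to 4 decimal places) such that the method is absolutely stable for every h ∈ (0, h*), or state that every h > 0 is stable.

With y'=λy (z=hλ):
  k1=λy_n ⇒ h·k1=z·y_n;  k2=λ(1+5/8z)y_n ⇒ h·k2=z(1+5/8z)y_n
  y_{n+1}/y_n = 1 − 3/8z + 11/8z(1+5/8z) = 1 + z + 55/64z²
  Hence R(z) = 1 + z + 55/64z².

Need |R(x)|<1, x<0.
x=-1.61: |R|=1.6176
R=1: x+55/64x²=0 ⇒ x=−64/55=-1.1636; min R=1−1/(4·55/64)=0.7091>−1
Confirm numerically:
  x=-1.008: |R|=0.86518 <1
  x=-0.911: |R|=0.80221 <1
  x=-0.860: |R|=0.77559 <1
  x=-0.489: |R|=0.71649 <1
  x=-1.750: |R|=1.88184 >1
  x=-1.711: |R|=1.80484 >1
  x=-1.650: |R|=1.68965 >1
Interval (-1.1636, 0).

(-1.1636,0); λ=-4 ⇒ h* = (64/55)/4 = 0.2909.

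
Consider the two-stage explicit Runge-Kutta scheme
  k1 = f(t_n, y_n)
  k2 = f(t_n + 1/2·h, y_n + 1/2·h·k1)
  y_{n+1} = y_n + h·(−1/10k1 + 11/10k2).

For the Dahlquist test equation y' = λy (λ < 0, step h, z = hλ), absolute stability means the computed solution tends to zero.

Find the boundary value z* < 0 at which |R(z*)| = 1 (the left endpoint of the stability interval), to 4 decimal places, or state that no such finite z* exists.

On y'=λy, z=hλ:
  k1=λy_n ⇒ h·k1=z·y_n;  k2=λ(1+1/2z)y_n ⇒ h·k2=z(1+1/2z)y_n
  y_{n+1}/y_n = 1 − 1/10z + 11/10z(1+1/2z) = 1 + z + 11/20z²
  ⇒ R(z) = 1 + z + 11/20z².

Boundary: |R(x)|=1, x<0.
x=-0.43: |R|=0.6717
R=1: x+11/20x²=0 ⇒ x=−20/11=-1.8182; min R=1−1/(4·11/20)=0.5455>−1
Confirm numerically:
  x=-1.487: |R|=0.72914 <1
  x=-1.411: |R|=0.68401 <1
  x=-1.166: |R|=0.58176 <1
  x=-0.972: |R|=0.54763 <1
  x=-2.397: |R|=1.76308 >1
  x=-2.386: |R|=1.74515 >1
  x=-2.000: |R|=1.20000 >1
So |R|<1 on (-1.8182, 0).

left endpoint -1.8182.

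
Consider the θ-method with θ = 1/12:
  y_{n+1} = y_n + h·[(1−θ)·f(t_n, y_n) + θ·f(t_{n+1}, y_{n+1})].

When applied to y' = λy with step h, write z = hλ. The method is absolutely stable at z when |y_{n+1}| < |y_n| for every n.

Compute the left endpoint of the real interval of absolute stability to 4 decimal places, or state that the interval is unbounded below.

On y'=λy, z=hλ:
  y_{n+1} = y_n + z·[11/12·y_n + 1/12·y_{n+1}] ⇒ (1 − 1/12z)y_{n+1} = (1 + 11/12z)y_n
  ⇒ R(z) = (1 + 11/12z)/(1 − 1/12z).

Find x<0 with |R(x)|<1.
x=-1.27: |R|=0.1485
R=−1: 1+11/12x = −1+1/12x ⇒ -5/6x=2 ⇒ x=2/(-5/6)=-2.4000
Confirm numerically:
  x=-2.193: |R|=0.85415 <1
  x=-1.792: |R|=0.55916 <1
  x=-1.725: |R|=0.50820 <1
  x=-1.116: |R|=0.02104 <1
  x=-2.982: |R|=1.38847 >1
  x=-2.806: |R|=1.27421 >1
So |R|<1 on (-2.4000, 0).

z* = -2.4000.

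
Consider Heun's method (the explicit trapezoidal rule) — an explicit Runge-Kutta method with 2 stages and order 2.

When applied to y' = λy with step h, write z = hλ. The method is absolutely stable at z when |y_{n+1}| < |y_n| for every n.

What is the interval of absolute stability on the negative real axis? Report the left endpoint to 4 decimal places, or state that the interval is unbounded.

Test eqn y'=λy, z=hλ:
  order 2, 2-stage ⇒ R(z)=1+z+z^2/2
  (e.g. R(-0.53)=0.61045, |R|=0.61045)

Need |R(x)|<1, x<0.
x=-0.53: |R|=0.6104
|R(-2.37)|=1.4385 |R(-1.86)|=0.8698 |R(-1.14)|=0.5098
Bisect:
  x_lo=-2.6926 |R|=1.9325  x_hi=-0.2757 |R|=0.7623
  mid=-1.48416 |R|=0.61721 →hi
  mid=-2.08839 |R|=1.09230 →lo
  mid=-1.78628 |R|=0.80912 →hi
  mid=-1.93734 |R|=0.93930 →hi
  mid=-2.01287 |R|=1.01295 →lo
  mid=-1.97510 |R|=0.97541 →hi
  mid=-1.99398 |R|=0.99400 →hi
  mid=-2.00342 |R|=1.00343 →lo
  mid=-1.99870 |R|=0.99870 →hi
  ...
  [-2.00003,-1.99988] ⇒ x*=-2.0000
Interval (-2.0000, 0).

(-2.0000, 0).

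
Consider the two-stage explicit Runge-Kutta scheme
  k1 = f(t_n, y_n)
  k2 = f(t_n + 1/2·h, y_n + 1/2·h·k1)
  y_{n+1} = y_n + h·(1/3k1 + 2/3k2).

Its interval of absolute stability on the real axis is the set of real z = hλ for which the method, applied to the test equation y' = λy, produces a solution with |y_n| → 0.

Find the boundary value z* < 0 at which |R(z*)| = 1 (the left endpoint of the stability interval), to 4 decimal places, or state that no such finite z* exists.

On y'=λy, z=hλ:
  k1=λy_n ⇒ h·k1=z·y_n;  k2=λ(1+1/2z)y_n ⇒ h·k2=z(1+1/2z)y_n
  y_{n+1}/y_n = 1 + 1/3z + 2/3z(1+1/2z) = 1 + z + 1/3z²
  Hence R(z) = 1 + z + 1/3z².

Need |R(x)|<1, x<0.
x=-0.42: |R|=0.6388
R=1: x+1/3x²=0 ⇒ x=−3=-3.0000; min R=1−1/(4·1/3)=0.2500>−1
Confirm numerically:
  x=-2.813: |R|=0.82466 <1
  x=-1.883: |R|=0.29890 <1
  x=-1.623: |R|=0.25504 <1
  x=-3.329: |R|=1.36508 >1
  x=-3.092: |R|=1.09482 >1
So |R|<1 on (-3.0000, 0).

z* = -3.0000.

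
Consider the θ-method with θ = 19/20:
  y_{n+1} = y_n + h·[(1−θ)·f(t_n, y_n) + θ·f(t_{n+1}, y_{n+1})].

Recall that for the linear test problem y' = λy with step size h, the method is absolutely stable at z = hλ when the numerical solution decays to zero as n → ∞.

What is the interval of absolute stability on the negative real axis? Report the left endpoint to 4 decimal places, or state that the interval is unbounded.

unbounded; (−∞, 0).

Set f=λy, z=hλ:
  y_{n+1} = y_n + z·[1/20·y_n + 19/20·y_{n+1}] ⇒ (1 − 19/20z)y_{n+1} = (1 + 1/20z)y_n
  ⇒ R(z) = (1 + 1/20z)/(1 − 19/20z).

Boundary: |R(x)|=1, x<0.
x=-0.59: |R|=0.6219
x=-2: |R|=0.3103
x=-10: |R|=0.0476
x=-100: |R|=0.0417
θ=19/20≥1/2 ⇒ |1+1/20x|<|1−19/20x| ∀x<0 ⇒ unbounded interval.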